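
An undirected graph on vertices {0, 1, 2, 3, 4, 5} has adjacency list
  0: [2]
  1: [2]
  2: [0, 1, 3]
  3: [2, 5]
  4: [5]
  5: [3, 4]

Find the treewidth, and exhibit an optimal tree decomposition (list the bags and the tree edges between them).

Treewidth 1.
Bags: B1 = {3, 5}  B2 = {2, 3}  B3 = {1, 2}  B4 = {4, 5}  B5 = {0, 2}
Tree: B1–B2, B2–B3, B1–B4, B2–B5

Each bag holds 2 vertices, so the decomposition has width 1, which upper-bounds the treewidth. G has an edge, so its treewidth is at least 1. Therefore the treewidth is 1.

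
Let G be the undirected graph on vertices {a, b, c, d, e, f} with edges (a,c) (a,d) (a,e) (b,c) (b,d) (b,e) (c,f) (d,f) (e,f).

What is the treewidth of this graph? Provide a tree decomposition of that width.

Treewidth 3.
One such decomposition:
Bags: B1 = {a, b, d, f}  B2 = {a, b, e, f}  B3 = {a, b, c, f}
Tree: B1–B2, B2–B3

Every bag has size at most 4, so the width is 4 − 1 = 3 and tw(G) ≤ 3. For the lower bound: the 4 vertex sets {a,d}, {e,f}, {b}, {c} are disjoint, each induces a connected subgraph, and every pair is joined by at least one edge of G. Contracting each set to a single vertex therefore yields K_{4} as a minor, and since treewidth is minor-monotone, tw(G) ≥ tw(K_{4}) = 3. The upper and lower bounds meet at 3, so that is the treewidth.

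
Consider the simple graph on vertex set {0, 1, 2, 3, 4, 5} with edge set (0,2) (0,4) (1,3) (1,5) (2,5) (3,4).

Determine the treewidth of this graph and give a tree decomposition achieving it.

The largest bag has 3 vertices, giving width 2; this decomposition certifies tw(G) ≤ 2. For the lower bound, G contains the cycle 0–4–3–1–5–2–0, so G is not a forest; only forests have treewidth ≤ 1, hence tw(G) ≥ 2. Therefore the treewidth is 2.

Treewidth 2.
Bags: B1 = {0, 3, 4}  B2 = {0, 1, 3}  B3 = {0, 1, 5}  B4 = {0, 2, 5}
Tree: B1–B2, B2–B3, B3–B4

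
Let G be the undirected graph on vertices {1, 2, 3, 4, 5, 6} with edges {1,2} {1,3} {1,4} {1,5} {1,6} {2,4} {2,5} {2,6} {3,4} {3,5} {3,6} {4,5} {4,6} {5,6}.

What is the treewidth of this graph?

A width-4 tree decomposition is:
Bags: B1 = {1, 3, 4, 5, 6}  B2 = {1, 2, 4, 5, 6}
Tree: B1–B2
The largest bag has 5 vertices, giving width 4; this decomposition certifies tw(G) ≤ 4. For the lower bound, the 5 vertices {1, 2, 4, 5, 6} are pairwise adjacent, and any tree decomposition puts a clique entirely inside one bag — forcing width ≥ 4. The upper and lower bounds meet at 4, so that is the treewidth.

4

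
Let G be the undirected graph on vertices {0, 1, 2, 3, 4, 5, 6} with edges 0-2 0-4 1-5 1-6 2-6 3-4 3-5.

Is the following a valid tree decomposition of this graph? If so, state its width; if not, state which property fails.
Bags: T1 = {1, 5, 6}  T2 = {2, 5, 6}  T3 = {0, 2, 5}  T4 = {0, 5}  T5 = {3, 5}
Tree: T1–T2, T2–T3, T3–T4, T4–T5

No — vertex 4 appears in no bag.

A tree decomposition must satisfy three properties: every vertex lies in some bag; for every edge, both endpoints lie together in some bag; and for every vertex, the bags containing it form a connected subtree. Here vertex 4 appears in no bag, so the decomposition is invalid.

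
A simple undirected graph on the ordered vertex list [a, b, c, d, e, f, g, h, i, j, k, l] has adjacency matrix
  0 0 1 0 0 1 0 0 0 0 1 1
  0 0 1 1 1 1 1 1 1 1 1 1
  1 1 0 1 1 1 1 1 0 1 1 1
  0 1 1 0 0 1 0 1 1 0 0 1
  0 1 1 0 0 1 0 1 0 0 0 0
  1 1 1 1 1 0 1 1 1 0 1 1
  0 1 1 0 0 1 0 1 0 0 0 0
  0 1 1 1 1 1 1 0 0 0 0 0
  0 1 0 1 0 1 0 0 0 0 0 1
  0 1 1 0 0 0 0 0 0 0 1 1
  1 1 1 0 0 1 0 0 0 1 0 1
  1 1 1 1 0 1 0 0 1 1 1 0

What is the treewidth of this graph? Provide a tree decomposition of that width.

Each bag holds 5 vertices, so the decomposition has width 4, which upper-bounds the treewidth. On the other hand G contains the 5-clique {b, c, j, k, l}. A clique must lie in a single bag of any decomposition, so no decomposition can have width below 4. Hence tw(G) = 4 exactly.

Treewidth 4.
Bags: B1 = {b, c, f, g, h}  B2 = {b, c, d, f, h}  B3 = {b, c, d, f, l}  B4 = {b, c, f, k, l}  B5 = {b, d, f, i, l}  B6 = {b, c, e, f, h}  B7 = {b, c, j, k, l}  B8 = {a, c, f, k, l}
Tree: B1–B2, B2–B3, B3–B4, B3–B5, B1–B6, B4–B7, B4–B8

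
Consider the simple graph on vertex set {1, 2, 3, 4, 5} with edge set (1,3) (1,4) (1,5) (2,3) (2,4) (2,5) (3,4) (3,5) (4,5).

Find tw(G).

3

A width-3 tree decomposition is:
Bags: B1 = {2, 3, 4, 5}  B2 = {1, 3, 4, 5}
Tree: B1–B2
Every bag has size at most 4, so the width is 4 − 1 = 3 and tw(G) ≤ 3. On the other hand G contains the 4-clique {1, 3, 4, 5}. A clique must lie in a single bag of any decomposition, so no decomposition can have width below 3. Combining the bounds, tw(G) = 3.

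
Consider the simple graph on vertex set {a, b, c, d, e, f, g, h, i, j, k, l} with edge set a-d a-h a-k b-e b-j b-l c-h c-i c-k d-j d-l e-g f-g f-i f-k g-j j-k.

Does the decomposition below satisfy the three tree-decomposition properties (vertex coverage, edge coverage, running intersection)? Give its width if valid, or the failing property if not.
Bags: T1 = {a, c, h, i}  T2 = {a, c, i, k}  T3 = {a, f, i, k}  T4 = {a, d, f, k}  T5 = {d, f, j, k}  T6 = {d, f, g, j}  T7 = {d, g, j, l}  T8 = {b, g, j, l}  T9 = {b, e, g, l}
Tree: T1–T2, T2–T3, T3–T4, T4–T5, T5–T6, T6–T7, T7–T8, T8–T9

Yes; width 3.

Every vertex of G appears in some bag (union = {a, b, c, d, e, f, g, h, i, j, k, l}); every edge is covered by a bag; and for each vertex v the set of bags containing v is connected in the bag tree. The decomposition is therefore valid. The largest bag has 4 vertices, so the width is 3.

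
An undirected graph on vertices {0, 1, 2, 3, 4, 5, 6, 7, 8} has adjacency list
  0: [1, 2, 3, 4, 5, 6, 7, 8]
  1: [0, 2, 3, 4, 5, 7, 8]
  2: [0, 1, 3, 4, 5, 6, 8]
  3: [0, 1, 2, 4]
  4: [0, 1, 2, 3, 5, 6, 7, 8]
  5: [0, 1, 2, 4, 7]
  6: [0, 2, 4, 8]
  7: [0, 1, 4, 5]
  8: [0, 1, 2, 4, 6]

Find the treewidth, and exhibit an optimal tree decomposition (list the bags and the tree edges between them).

Treewidth 4.
One such decomposition:
Bags: B1 = {0, 1, 2, 4, 8}  B2 = {0, 1, 2, 3, 4}  B3 = {0, 2, 4, 6, 8}  B4 = {0, 1, 2, 4, 5}  B5 = {0, 1, 4, 5, 7}
Tree: B1–B2, B1–B3, B2–B4, B4–B5

Each bag holds 5 vertices, so the decomposition has width 4, which upper-bounds the treewidth. Conversely, {0, 1, 2, 4, 8} is a clique of size 5, and the vertices of any clique must share a bag in every tree decomposition; so some bag has ≥ 5 vertices and tw(G) ≥ 4. Hence tw(G) = 4 exactly.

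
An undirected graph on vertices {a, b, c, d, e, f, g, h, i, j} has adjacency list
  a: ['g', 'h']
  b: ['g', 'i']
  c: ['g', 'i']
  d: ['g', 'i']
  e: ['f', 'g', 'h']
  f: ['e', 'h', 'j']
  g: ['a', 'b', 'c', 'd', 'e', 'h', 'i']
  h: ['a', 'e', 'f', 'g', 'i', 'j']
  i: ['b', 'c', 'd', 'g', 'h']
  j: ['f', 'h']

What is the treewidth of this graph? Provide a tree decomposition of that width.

Every bag has size at most 3, so the width is 3 − 1 = 2 and tw(G) ≤ 2. On the other hand G contains the 3-clique {e, g, h}. A clique must lie in a single bag of any decomposition, so no decomposition can have width below 2. Hence tw(G) = 2 exactly.

Treewidth 2.
One optimal decomposition is:
Bags: B1 = {e, f, h}  B2 = {e, g, h}  B3 = {g, h, i}  B4 = {d, g, i}  B5 = {b, g, i}  B6 = {c, g, i}  B7 = {a, g, h}  B8 = {f, h, j}
Tree: B1–B2, B2–B3, B3–B4, B3–B5, B5–B6, B3–B7, B1–B8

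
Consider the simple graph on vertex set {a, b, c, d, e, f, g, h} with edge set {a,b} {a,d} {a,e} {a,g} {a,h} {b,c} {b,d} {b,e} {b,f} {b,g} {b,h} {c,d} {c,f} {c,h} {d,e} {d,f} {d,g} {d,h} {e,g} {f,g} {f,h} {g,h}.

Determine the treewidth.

A width-4 tree decomposition is:
Bags: B1 = {a, b, d, g, h}  B2 = {a, b, d, e, g}  B3 = {b, d, f, g, h}  B4 = {b, c, d, f, h}
Tree: B1–B2, B1–B3, B3–B4
Every bag has size at most 5, so the width is 5 − 1 = 4 and tw(G) ≤ 4. Conversely, {b, d, f, g, h} is a clique of size 5, and the vertices of any clique must share a bag in every tree decomposition; so some bag has ≥ 5 vertices and tw(G) ≥ 4. The upper and lower bounds meet at 4, so that is the treewidth.

4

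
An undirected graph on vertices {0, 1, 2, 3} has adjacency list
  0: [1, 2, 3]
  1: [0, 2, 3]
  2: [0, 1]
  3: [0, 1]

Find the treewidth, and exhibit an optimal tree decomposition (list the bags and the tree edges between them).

The largest bag has 3 vertices, giving width 2; this decomposition certifies tw(G) ≤ 2. Conversely, {0, 1, 2} is a clique of size 3, and the vertices of any clique must share a bag in every tree decomposition; so some bag has ≥ 3 vertices and tw(G) ≥ 2. The upper and lower bounds meet at 2, so that is the treewidth.

Treewidth 2.
Bags: B1 = {0, 1, 3}  B2 = {0, 1, 2}
Tree: B1–B2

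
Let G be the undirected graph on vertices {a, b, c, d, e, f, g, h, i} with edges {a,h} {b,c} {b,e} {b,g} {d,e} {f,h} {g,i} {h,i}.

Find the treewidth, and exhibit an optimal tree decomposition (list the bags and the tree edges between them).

Treewidth 1.
One such decomposition:
Bags: B1 = {g, i}  B2 = {h, i}  B3 = {b, g}  B4 = {b, c}  B5 = {a, h}  B6 = {f, h}  B7 = {b, e}  B8 = {d, e}
Tree: B1–B2, B1–B3, B3–B4, B2–B5, B5–B6, B4–B7, B7–B8

The largest bag has 2 vertices, giving width 1; this decomposition certifies tw(G) ≤ 1. Since G has at least one edge (e.g. i–g), it is not an edgeless graph, so tw(G) ≥ 1. Therefore the treewidth is 1.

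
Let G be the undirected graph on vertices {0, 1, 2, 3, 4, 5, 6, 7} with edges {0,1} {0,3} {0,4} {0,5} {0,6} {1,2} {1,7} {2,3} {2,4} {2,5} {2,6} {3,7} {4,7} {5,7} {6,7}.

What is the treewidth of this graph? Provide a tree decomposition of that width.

Treewidth 3.
One such decomposition:
Bags: B1 = {0, 2, 3, 7}  B2 = {0, 2, 6, 7}  B3 = {0, 1, 2, 7}  B4 = {0, 2, 4, 7}  B5 = {0, 2, 5, 7}
Tree: B1–B2, B2–B3, B3–B4, B4–B5

The largest bag has 4 vertices, giving width 3; this decomposition certifies tw(G) ≤ 3. For the lower bound: the 4 vertex sets {2,3}, {6,7}, {0}, {1} are disjoint, each induces a connected subgraph, and every pair is joined by at least one edge of G. Contracting each set to a single vertex therefore yields K_{4} as a minor, and since treewidth is minor-monotone, tw(G) ≥ tw(K_{4}) = 3. Combining the bounds, tw(G) = 3.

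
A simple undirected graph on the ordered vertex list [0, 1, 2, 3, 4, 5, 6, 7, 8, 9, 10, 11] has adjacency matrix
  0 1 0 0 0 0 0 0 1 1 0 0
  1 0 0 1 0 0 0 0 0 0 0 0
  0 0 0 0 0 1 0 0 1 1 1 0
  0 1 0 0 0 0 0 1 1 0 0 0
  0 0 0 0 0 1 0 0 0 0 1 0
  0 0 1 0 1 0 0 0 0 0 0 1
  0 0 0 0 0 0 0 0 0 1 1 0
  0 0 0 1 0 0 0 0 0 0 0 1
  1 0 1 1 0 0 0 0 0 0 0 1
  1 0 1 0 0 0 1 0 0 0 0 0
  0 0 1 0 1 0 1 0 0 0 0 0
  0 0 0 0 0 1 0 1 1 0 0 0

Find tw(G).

A width-3 tree decomposition is:
Bags: B1 = {1, 3, 7, 11}  B2 = {1, 3, 8, 11}  B3 = {0, 1, 8, 11}  B4 = {0, 5, 8, 11}  B5 = {0, 2, 5, 8}  B6 = {0, 2, 5, 9}  B7 = {2, 4, 5, 9}  B8 = {2, 4, 9, 10}  B9 = {4, 6, 9, 10}
Tree: B1–B2, B2–B3, B3–B4, B4–B5, B5–B6, B6–B7, B7–B8, B8–B9
Every bag has size at most 4, so the width is 4 − 1 = 3 and tw(G) ≤ 3. For the lower bound: the 4 vertex sets {1,3,7}, {11}, {8}, {0,2,5,9} are disjoint, each induces a connected subgraph, and every pair is joined by at least one edge of G. Contracting each set to a single vertex therefore yields K_{4} as a minor, and since treewidth is minor-monotone, tw(G) ≥ tw(K_{4}) = 3. The upper and lower bounds meet at 3, so that is the treewidth.

3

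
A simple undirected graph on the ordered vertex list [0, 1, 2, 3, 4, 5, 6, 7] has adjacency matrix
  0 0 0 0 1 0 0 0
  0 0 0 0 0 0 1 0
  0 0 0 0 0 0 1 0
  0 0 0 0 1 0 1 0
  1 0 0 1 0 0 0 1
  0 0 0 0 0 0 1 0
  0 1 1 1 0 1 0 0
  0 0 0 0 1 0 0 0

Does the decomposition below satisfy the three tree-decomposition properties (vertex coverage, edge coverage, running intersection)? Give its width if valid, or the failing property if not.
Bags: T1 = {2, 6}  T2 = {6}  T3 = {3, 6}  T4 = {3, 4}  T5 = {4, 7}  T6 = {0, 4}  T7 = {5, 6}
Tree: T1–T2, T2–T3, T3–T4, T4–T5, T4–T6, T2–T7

A tree decomposition must satisfy three properties: every vertex lies in some bag; for every edge, both endpoints lie together in some bag; and for every vertex, the bags containing it form a connected subtree. Here vertex 1 appears in no bag, so the decomposition is invalid.

No — vertex 1 appears in no bag.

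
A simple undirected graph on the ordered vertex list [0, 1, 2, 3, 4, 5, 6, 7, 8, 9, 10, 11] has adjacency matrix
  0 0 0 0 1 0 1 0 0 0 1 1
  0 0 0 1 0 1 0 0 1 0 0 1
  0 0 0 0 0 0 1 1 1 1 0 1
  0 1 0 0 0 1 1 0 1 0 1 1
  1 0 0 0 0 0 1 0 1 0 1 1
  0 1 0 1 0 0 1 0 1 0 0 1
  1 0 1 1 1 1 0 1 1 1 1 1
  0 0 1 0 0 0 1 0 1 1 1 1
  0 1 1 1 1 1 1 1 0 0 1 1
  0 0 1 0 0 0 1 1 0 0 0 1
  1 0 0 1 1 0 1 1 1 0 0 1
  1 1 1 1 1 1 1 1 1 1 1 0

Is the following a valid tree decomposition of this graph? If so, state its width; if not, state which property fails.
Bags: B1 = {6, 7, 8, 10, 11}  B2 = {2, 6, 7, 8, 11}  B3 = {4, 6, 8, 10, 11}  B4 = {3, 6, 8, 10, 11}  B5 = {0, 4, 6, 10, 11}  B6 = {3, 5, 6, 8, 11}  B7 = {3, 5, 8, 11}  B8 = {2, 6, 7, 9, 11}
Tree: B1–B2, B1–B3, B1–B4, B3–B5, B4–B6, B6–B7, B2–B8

A tree decomposition must satisfy three properties: every vertex lies in some bag; for every edge, both endpoints lie together in some bag; and for every vertex, the bags containing it form a connected subtree. Here vertex 1 appears in no bag, so the decomposition is invalid.

No — vertex 1 appears in no bag.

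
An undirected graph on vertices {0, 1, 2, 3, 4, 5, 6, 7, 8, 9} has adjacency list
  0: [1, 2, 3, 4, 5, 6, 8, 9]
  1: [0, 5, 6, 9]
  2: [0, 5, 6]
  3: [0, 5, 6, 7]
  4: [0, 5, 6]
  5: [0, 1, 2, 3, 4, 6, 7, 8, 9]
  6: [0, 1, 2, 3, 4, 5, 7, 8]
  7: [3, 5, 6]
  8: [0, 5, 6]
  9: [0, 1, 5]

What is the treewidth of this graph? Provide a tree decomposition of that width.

Each bag holds 4 vertices, so the decomposition has width 3, which upper-bounds the treewidth. For the lower bound, the 4 vertices {0, 1, 5, 9} are pairwise adjacent, and any tree decomposition puts a clique entirely inside one bag — forcing width ≥ 3. Combining the bounds, tw(G) = 3.

Treewidth 3.
One such decomposition:
Bags: B1 = {0, 3, 5, 6}  B2 = {0, 4, 5, 6}  B3 = {0, 1, 5, 6}  B4 = {0, 2, 5, 6}  B5 = {3, 5, 6, 7}  B6 = {0, 5, 6, 8}  B7 = {0, 1, 5, 9}
Tree: B1–B2, B2–B3, B2–B4, B1–B5, B2–B6, B3–B7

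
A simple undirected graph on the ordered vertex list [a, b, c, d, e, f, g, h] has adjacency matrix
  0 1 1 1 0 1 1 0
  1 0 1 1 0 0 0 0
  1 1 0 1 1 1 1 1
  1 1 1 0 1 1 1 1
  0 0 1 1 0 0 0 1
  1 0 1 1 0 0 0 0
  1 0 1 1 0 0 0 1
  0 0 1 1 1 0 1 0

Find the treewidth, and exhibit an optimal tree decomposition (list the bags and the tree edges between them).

Treewidth 3.
One optimal decomposition is:
Bags: B1 = {a, c, d, g}  B2 = {a, c, d, f}  B3 = {a, b, c, d}  B4 = {c, d, g, h}  B5 = {c, d, e, h}
Tree: B1–B2, B2–B3, B1–B4, B4–B5

Each bag holds 4 vertices, so the decomposition has width 3, which upper-bounds the treewidth. For the lower bound, the 4 vertices {c, d, e, h} are pairwise adjacent, and any tree decomposition puts a clique entirely inside one bag — forcing width ≥ 3. The upper and lower bounds meet at 3, so that is the treewidth.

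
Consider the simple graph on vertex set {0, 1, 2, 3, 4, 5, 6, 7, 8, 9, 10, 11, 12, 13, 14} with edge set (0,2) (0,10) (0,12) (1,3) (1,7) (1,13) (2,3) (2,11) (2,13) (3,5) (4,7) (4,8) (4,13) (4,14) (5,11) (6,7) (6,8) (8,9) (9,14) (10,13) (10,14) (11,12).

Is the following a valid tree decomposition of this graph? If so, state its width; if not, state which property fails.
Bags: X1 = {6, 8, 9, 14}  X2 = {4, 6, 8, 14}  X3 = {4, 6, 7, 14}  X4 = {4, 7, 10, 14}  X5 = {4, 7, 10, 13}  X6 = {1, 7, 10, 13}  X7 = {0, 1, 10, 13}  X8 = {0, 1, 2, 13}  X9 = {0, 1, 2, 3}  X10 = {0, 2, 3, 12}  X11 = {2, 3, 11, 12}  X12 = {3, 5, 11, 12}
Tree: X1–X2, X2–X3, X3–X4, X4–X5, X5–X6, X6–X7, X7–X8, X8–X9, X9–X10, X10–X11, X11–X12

Yes; width 3.

Checking the three conditions: (i) the bags cover all of {0, 1, 2, 3, 4, 5, 6, 7, 8, 9, 10, 11, 12, 13, 14}; (ii) for each edge, some bag contains both endpoints; (iii) the bags containing any fixed vertex form a subtree. All hold, so the decomposition is valid with width 4 − 1 = 3.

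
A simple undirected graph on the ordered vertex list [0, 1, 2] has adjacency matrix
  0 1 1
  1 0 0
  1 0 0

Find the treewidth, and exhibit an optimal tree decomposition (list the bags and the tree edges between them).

The largest bag has 2 vertices, giving width 1; this decomposition certifies tw(G) ≤ 1. G has an edge, so its treewidth is at least 1. Combining the bounds, tw(G) = 1.

Treewidth 1.
One optimal decomposition is:
Bags: B1 = {0, 2}  B2 = {0, 1}
Tree: B1–B2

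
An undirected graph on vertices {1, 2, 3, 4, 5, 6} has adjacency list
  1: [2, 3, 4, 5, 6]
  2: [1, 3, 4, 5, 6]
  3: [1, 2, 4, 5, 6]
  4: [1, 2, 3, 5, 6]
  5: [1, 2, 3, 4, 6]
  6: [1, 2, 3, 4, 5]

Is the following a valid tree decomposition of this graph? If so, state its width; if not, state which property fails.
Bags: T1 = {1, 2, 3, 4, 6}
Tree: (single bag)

A tree decomposition must satisfy three properties: every vertex lies in some bag; for every edge, both endpoints lie together in some bag; and for every vertex, the bags containing it form a connected subtree. Here vertex 5 appears in no bag, so the decomposition is invalid.

No — vertex 5 appears in no bag.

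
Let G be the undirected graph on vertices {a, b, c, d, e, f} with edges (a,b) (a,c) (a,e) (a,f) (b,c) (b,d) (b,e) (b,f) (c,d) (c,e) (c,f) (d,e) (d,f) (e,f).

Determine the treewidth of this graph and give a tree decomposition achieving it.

Every bag has size at most 5, so the width is 5 − 1 = 4 and tw(G) ≤ 4. Conversely, {b, c, d, e, f} is a clique of size 5, and the vertices of any clique must share a bag in every tree decomposition; so some bag has ≥ 5 vertices and tw(G) ≥ 4. Hence tw(G) = 4 exactly.

Treewidth 4.
One optimal decomposition is:
Bags: B1 = {b, c, d, e, f}  B2 = {a, b, c, e, f}
Tree: B1–B2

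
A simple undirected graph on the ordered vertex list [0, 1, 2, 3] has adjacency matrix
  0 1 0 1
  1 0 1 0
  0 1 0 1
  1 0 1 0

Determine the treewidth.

A width-2 tree decomposition is:
Bags: B1 = {1, 2, 3}  B2 = {0, 1, 3}
Tree: B1–B2
Every bag has size at most 3, so the width is 3 − 1 = 2 and tw(G) ≤ 2. The edges 3–2–1–0–3 form a cycle, so G is not a tree and its treewidth is at least 2. The upper and lower bounds meet at 2, so that is the treewidth.

2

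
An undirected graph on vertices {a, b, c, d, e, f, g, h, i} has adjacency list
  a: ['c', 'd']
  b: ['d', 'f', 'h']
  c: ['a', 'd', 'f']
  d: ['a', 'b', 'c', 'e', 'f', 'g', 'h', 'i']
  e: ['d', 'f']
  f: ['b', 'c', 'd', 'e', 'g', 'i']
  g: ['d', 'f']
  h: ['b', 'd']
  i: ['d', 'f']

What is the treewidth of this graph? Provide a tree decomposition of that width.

The largest bag has 3 vertices, giving width 2; this decomposition certifies tw(G) ≤ 2. Conversely, {a, c, d} is a clique of size 3, and the vertices of any clique must share a bag in every tree decomposition; so some bag has ≥ 3 vertices and tw(G) ≥ 2. The upper and lower bounds meet at 2, so that is the treewidth.

Treewidth 2.
One optimal decomposition is:
Bags: B1 = {d, f, i}  B2 = {c, d, f}  B3 = {b, d, f}  B4 = {b, d, h}  B5 = {d, e, f}  B6 = {d, f, g}  B7 = {a, c, d}
Tree: B1–B2, B2–B3, B3–B4, B3–B5, B5–B6, B2–B7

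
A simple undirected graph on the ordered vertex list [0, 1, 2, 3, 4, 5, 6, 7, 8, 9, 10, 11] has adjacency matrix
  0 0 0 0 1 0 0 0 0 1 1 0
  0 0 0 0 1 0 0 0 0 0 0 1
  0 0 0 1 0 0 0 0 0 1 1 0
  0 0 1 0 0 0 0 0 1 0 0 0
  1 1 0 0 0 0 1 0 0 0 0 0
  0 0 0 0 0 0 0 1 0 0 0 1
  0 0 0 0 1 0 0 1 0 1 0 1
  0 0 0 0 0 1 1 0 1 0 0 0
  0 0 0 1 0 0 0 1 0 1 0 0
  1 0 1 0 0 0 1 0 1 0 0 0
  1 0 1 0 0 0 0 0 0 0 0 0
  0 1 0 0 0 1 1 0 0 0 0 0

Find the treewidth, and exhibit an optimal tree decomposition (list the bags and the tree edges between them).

The largest bag has 4 vertices, giving width 3; this decomposition certifies tw(G) ≤ 3. For the lower bound: the 4 vertex sets {2,3,10}, {8}, {9}, {0,4,6,7} are disjoint, each induces a connected subgraph, and every pair is joined by at least one edge of G. Contracting each set to a single vertex therefore yields K_{4} as a minor, and since treewidth is minor-monotone, tw(G) ≥ tw(K_{4}) = 3. Combining the bounds, tw(G) = 3.

Treewidth 3.
One optimal decomposition is:
Bags: B1 = {2, 3, 8, 10}  B2 = {2, 8, 9, 10}  B3 = {0, 8, 9, 10}  B4 = {0, 7, 8, 9}  B5 = {0, 6, 7, 9}  B6 = {0, 4, 6, 7}  B7 = {4, 5, 6, 7}  B8 = {4, 5, 6, 11}  B9 = {1, 4, 5, 11}
Tree: B1–B2, B2–B3, B3–B4, B4–B5, B5–B6, B6–B7, B7–B8, B8–B9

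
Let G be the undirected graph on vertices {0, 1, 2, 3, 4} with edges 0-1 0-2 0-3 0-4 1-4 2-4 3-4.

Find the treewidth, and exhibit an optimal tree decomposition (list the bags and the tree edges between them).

Every bag has size at most 3, so the width is 3 − 1 = 2 and tw(G) ≤ 2. On the other hand G contains the 3-clique {0, 1, 4}. A clique must lie in a single bag of any decomposition, so no decomposition can have width below 2. The upper and lower bounds meet at 2, so that is the treewidth.

Treewidth 2.
One optimal decomposition is:
Bags: B1 = {0, 1, 4}  B2 = {0, 3, 4}  B3 = {0, 2, 4}
Tree: B1–B2, B1–B3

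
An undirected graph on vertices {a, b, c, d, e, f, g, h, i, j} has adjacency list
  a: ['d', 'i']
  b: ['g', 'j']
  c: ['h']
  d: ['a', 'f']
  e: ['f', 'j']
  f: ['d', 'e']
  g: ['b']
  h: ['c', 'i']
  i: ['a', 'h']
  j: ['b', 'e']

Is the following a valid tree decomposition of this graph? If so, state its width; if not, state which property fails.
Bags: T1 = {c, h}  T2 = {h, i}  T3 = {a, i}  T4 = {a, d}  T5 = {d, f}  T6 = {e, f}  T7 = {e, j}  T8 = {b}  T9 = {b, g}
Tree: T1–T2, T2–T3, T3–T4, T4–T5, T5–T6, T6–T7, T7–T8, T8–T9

A tree decomposition must satisfy three properties: every vertex lies in some bag; for every edge, both endpoints lie together in some bag; and for every vertex, the bags containing it form a connected subtree. Here edge (j,b) lies in no bag, so the decomposition is invalid.

No — edge (j,b) lies in no bag.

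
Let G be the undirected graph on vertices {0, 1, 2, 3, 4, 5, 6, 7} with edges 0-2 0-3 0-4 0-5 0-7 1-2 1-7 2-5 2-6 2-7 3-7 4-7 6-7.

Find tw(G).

2

A width-2 tree decomposition is:
Bags: B1 = {0, 2, 7}  B2 = {1, 2, 7}  B3 = {0, 3, 7}  B4 = {0, 4, 7}  B5 = {0, 2, 5}  B6 = {2, 6, 7}
Tree: B1–B2, B1–B3, B3–B4, B1–B5, B2–B6
The largest bag has 3 vertices, giving width 2; this decomposition certifies tw(G) ≤ 2. On the other hand G contains the 3-clique {0, 2, 5}. A clique must lie in a single bag of any decomposition, so no decomposition can have width below 2. Therefore the treewidth is 2.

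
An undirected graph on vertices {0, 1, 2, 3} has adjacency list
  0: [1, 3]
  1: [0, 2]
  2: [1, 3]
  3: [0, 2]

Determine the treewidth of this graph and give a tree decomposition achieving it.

Every bag has size at most 3, so the width is 3 − 1 = 2 and tw(G) ≤ 2. Since 2–1–0–3–2 is a cycle in G, G is not acyclic. Forests are exactly the graphs of treewidth ≤ 1, so tw(G) ≥ 2. The upper and lower bounds meet at 2, so that is the treewidth.

Treewidth 2.
One optimal decomposition is:
Bags: B1 = {0, 1, 2}  B2 = {0, 2, 3}
Tree: B1–B2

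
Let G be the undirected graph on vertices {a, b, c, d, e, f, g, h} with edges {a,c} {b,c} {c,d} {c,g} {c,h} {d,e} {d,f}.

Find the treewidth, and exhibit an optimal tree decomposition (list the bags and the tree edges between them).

Treewidth 1.
One such decomposition:
Bags: B1 = {d, f}  B2 = {c, d}  B3 = {a, c}  B4 = {b, c}  B5 = {c, g}  B6 = {c, h}  B7 = {d, e}
Tree: B1–B2, B2–B3, B3–B4, B2–B5, B2–B6, B1–B7

Every bag has size at most 2, so the width is 2 − 1 = 1 and tw(G) ≤ 1. Any graph with an edge has treewidth ≥ 1, and G has the edge d–f. The upper and lower bounds meet at 1, so that is the treewidth.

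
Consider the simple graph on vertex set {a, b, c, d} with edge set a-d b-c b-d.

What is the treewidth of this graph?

1

A width-1 tree decomposition is:
Bags: B1 = {b, c}  B2 = {b, d}  B3 = {a, d}
Tree: B1–B2, B2–B3
Each bag holds 2 vertices, so the decomposition has width 1, which upper-bounds the treewidth. G has an edge, so its treewidth is at least 1. Hence tw(G) = 1 exactly.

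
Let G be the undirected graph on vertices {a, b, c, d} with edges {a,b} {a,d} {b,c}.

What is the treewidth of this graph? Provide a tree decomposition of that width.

The largest bag has 2 vertices, giving width 1; this decomposition certifies tw(G) ≤ 1. Any graph with an edge has treewidth ≥ 1, and G has the edge a–b. Therefore the treewidth is 1.

Treewidth 1.
One such decomposition:
Bags: B1 = {a, b}  B2 = {b, c}  B3 = {a, d}
Tree: B1–B2, B1–B3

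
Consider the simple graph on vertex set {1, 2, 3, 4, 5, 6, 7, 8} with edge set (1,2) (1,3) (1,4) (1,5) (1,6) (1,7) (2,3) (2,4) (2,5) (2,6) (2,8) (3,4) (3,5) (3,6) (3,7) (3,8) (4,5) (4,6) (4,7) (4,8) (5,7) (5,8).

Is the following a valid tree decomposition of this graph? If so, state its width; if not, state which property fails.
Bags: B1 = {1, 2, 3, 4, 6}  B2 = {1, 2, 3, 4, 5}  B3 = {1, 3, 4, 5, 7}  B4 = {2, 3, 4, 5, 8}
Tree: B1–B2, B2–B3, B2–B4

Every vertex of G appears in some bag (union = {1, 2, 3, 4, 5, 6, 7, 8}); every edge is covered by a bag; and for each vertex v the set of bags containing v is connected in the bag tree. The decomposition is therefore valid. The largest bag has 5 vertices, so the width is 4.

Yes; width 4.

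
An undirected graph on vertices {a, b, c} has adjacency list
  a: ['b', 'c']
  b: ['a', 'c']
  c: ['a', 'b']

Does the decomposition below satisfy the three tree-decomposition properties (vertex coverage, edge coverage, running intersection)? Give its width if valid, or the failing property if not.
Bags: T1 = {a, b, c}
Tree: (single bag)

Checking the three conditions: (i) the bags cover all of {a, b, c}; (ii) for each edge, some bag contains both endpoints; (iii) the bags containing any fixed vertex form a subtree. All hold, so the decomposition is valid with width 3 − 1 = 2.

Yes; width 2.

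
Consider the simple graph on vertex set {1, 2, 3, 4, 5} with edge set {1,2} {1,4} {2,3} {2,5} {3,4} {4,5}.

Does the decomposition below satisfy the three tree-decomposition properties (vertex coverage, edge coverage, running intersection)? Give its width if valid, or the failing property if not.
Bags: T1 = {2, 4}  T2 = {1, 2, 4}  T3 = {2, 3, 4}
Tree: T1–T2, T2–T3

A tree decomposition must satisfy three properties: every vertex lies in some bag; for every edge, both endpoints lie together in some bag; and for every vertex, the bags containing it form a connected subtree. Here vertex 5 appears in no bag, so the decomposition is invalid.

No — vertex 5 appears in no bag.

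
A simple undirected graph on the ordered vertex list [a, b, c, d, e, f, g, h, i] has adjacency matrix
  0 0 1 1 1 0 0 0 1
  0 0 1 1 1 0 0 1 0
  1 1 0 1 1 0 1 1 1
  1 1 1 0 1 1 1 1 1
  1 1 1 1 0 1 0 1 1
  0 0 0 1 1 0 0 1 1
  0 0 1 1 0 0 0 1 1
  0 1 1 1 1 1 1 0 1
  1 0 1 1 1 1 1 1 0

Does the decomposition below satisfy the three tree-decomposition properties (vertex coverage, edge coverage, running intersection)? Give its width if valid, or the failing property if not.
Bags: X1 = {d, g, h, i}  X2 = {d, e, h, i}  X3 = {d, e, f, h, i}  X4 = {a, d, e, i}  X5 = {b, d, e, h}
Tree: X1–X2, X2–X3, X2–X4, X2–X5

No — vertex c appears in no bag.

A tree decomposition must satisfy three properties: every vertex lies in some bag; for every edge, both endpoints lie together in some bag; and for every vertex, the bags containing it form a connected subtree. Here vertex c appears in no bag, so the decomposition is invalid.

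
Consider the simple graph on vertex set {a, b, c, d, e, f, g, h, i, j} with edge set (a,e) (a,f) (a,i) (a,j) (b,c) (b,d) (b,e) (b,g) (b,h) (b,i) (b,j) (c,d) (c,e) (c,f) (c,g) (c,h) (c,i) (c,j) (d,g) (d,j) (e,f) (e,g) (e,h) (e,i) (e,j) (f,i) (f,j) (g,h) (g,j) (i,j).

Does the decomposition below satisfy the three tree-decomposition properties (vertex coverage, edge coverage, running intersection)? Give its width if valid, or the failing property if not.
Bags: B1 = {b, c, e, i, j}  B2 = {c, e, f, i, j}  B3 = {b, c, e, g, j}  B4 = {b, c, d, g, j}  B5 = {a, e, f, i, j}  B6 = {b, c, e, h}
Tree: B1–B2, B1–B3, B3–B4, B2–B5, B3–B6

A tree decomposition must satisfy three properties: every vertex lies in some bag; for every edge, both endpoints lie together in some bag; and for every vertex, the bags containing it form a connected subtree. Here edge (g,h) lies in no bag, so the decomposition is invalid.

No — edge (g,h) lies in no bag.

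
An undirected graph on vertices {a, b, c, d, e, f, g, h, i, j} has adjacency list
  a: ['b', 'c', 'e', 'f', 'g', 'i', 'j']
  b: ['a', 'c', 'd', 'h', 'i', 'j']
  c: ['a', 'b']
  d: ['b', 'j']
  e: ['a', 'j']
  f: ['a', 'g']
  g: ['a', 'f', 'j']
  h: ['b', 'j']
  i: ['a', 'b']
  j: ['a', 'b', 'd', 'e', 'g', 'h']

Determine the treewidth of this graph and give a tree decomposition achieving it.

Treewidth 2.
Bags: B1 = {a, g, j}  B2 = {a, b, j}  B3 = {a, e, j}  B4 = {b, h, j}  B5 = {a, b, c}  B6 = {a, f, g}  B7 = {a, b, i}  B8 = {b, d, j}
Tree: B1–B2, B1–B3, B2–B4, B2–B5, B1–B6, B5–B7, B4–B8

Each bag holds 3 vertices, so the decomposition has width 2, which upper-bounds the treewidth. On the other hand G contains the 3-clique {b, d, j}. A clique must lie in a single bag of any decomposition, so no decomposition can have width below 2. Combining the bounds, tw(G) = 2.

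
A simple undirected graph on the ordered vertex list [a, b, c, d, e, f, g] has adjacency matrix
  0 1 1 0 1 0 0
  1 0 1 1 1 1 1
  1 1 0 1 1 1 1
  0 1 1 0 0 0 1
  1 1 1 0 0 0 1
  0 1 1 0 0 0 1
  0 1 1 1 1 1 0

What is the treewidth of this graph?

3

A width-3 tree decomposition is:
Bags: B1 = {b, c, e, g}  B2 = {b, c, f, g}  B3 = {a, b, c, e}  B4 = {b, c, d, g}
Tree: B1–B2, B1–B3, B1–B4
Every bag has size at most 4, so the width is 4 − 1 = 3 and tw(G) ≤ 3. Conversely, {b, c, d, g} is a clique of size 4, and the vertices of any clique must share a bag in every tree decomposition; so some bag has ≥ 4 vertices and tw(G) ≥ 3. Therefore the treewidth is 3.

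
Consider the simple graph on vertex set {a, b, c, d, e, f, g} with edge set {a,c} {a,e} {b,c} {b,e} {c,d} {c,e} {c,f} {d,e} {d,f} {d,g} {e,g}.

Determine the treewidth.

A width-2 tree decomposition is:
Bags: B1 = {c, d, f}  B2 = {c, d, e}  B3 = {a, c, e}  B4 = {d, e, g}  B5 = {b, c, e}
Tree: B1–B2, B2–B3, B2–B4, B2–B5
Every bag has size at most 3, so the width is 3 − 1 = 2 and tw(G) ≤ 2. Conversely, {d, e, g} is a clique of size 3, and the vertices of any clique must share a bag in every tree decomposition; so some bag has ≥ 3 vertices and tw(G) ≥ 2. Hence tw(G) = 2 exactly.

2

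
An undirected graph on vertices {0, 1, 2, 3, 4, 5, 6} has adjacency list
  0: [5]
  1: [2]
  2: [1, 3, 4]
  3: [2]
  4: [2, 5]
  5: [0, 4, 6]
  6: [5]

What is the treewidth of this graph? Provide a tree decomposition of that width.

Treewidth 1.
One optimal decomposition is:
Bags: B1 = {5, 6}  B2 = {4, 5}  B3 = {0, 5}  B4 = {2, 4}  B5 = {2, 3}  B6 = {1, 2}
Tree: B1–B2, B1–B3, B2–B4, B4–B5, B5–B6

Each bag holds 2 vertices, so the decomposition has width 1, which upper-bounds the treewidth. G has an edge, so its treewidth is at least 1. Therefore the treewidth is 1.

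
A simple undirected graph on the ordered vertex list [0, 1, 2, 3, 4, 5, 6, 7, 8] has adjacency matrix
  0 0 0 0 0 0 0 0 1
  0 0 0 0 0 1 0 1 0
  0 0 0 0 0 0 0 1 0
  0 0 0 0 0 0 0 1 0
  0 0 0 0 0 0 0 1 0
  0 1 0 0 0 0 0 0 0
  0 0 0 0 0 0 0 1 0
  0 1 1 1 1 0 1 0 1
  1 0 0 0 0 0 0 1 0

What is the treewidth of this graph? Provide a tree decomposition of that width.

The largest bag has 2 vertices, giving width 1; this decomposition certifies tw(G) ≤ 1. Since G has at least one edge (e.g. 7–1), it is not an edgeless graph, so tw(G) ≥ 1. The upper and lower bounds meet at 1, so that is the treewidth.

Treewidth 1.
One such decomposition:
Bags: B1 = {1, 7}  B2 = {7, 8}  B3 = {3, 7}  B4 = {2, 7}  B5 = {6, 7}  B6 = {0, 8}  B7 = {4, 7}  B8 = {1, 5}
Tree: B1–B2, B1–B3, B2–B4, B2–B5, B2–B6, B1–B7, B1–B8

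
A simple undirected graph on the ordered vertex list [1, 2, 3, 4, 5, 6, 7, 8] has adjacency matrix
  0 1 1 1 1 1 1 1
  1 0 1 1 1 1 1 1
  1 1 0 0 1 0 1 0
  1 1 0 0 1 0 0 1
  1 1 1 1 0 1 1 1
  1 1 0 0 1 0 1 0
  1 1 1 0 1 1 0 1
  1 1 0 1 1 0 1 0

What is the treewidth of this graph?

4

A width-4 tree decomposition is:
Bags: B1 = {1, 2, 5, 7, 8}  B2 = {1, 2, 3, 5, 7}  B3 = {1, 2, 5, 6, 7}  B4 = {1, 2, 4, 5, 8}
Tree: B1–B2, B2–B3, B1–B4
Every bag has size at most 5, so the width is 5 − 1 = 4 and tw(G) ≤ 4. For the lower bound, the 5 vertices {1, 2, 4, 5, 8} are pairwise adjacent, and any tree decomposition puts a clique entirely inside one bag — forcing width ≥ 4. Therefore the treewidth is 4.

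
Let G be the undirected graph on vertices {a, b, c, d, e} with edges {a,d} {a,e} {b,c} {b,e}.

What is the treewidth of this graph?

A width-1 tree decomposition is:
Bags: B1 = {b, c}  B2 = {b, e}  B3 = {a, e}  B4 = {a, d}
Tree: B1–B2, B2–B3, B3–B4
Each bag holds 2 vertices, so the decomposition has width 1, which upper-bounds the treewidth. G has an edge, so its treewidth is at least 1. The upper and lower bounds meet at 1, so that is the treewidth.

1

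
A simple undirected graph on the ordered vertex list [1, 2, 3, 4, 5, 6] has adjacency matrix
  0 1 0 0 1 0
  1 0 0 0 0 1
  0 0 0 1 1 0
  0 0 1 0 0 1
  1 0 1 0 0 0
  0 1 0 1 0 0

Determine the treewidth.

2

A width-2 tree decomposition is:
Bags: B1 = {1, 2, 5}  B2 = {2, 3, 5}  B3 = {2, 3, 4}  B4 = {2, 4, 6}
Tree: B1–B2, B2–B3, B3–B4
The largest bag has 3 vertices, giving width 2; this decomposition certifies tw(G) ≤ 2. The edges 2–1–5–3–4–6–2 form a cycle, so G is not a tree and its treewidth is at least 2. Therefore the treewidth is 2.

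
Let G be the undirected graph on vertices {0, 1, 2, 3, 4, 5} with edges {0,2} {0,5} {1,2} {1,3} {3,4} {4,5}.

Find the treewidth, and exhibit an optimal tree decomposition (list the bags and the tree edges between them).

Treewidth 2.
One optimal decomposition is:
Bags: B1 = {0, 2, 5}  B2 = {1, 2, 5}  B3 = {1, 3, 5}  B4 = {3, 4, 5}
Tree: B1–B2, B2–B3, B3–B4

The largest bag has 3 vertices, giving width 2; this decomposition certifies tw(G) ≤ 2. The edges 5–0–2–1–3–4–5 form a cycle, so G is not a tree and its treewidth is at least 2. Combining the bounds, tw(G) = 2.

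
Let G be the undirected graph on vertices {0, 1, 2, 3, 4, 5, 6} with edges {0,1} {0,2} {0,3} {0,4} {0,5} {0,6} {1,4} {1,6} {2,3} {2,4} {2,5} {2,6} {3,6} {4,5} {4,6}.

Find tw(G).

A width-3 tree decomposition is:
Bags: B1 = {0, 2, 3, 6}  B2 = {0, 2, 4, 6}  B3 = {0, 2, 4, 5}  B4 = {0, 1, 4, 6}
Tree: B1–B2, B2–B3, B2–B4
Each bag holds 4 vertices, so the decomposition has width 3, which upper-bounds the treewidth. For the lower bound, the 4 vertices {0, 1, 4, 6} are pairwise adjacent, and any tree decomposition puts a clique entirely inside one bag — forcing width ≥ 3. Therefore the treewidth is 3.

3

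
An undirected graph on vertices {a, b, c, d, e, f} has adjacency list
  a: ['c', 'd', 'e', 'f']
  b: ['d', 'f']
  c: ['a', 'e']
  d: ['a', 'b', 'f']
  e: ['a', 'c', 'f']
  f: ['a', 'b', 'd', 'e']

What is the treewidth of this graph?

A width-2 tree decomposition is:
Bags: B1 = {a, e, f}  B2 = {a, c, e}  B3 = {a, d, f}  B4 = {b, d, f}
Tree: B1–B2, B1–B3, B3–B4
Every bag has size at most 3, so the width is 3 − 1 = 2 and tw(G) ≤ 2. On the other hand G contains the 3-clique {a, c, e}. A clique must lie in a single bag of any decomposition, so no decomposition can have width below 2. Combining the bounds, tw(G) = 2.

2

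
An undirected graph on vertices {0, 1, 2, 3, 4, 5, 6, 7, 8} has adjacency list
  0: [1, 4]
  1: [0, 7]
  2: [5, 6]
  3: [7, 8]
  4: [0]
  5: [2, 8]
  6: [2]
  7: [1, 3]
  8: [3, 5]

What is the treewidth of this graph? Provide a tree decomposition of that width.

Treewidth 1.
One optimal decomposition is:
Bags: B1 = {0, 4}  B2 = {0, 1}  B3 = {1, 7}  B4 = {3, 7}  B5 = {3, 8}  B6 = {5, 8}  B7 = {2, 5}  B8 = {2, 6}
Tree: B1–B2, B2–B3, B3–B4, B4–B5, B5–B6, B6–B7, B7–B8

Each bag holds 2 vertices, so the decomposition has width 1, which upper-bounds the treewidth. Since G has at least one edge (e.g. 4–0), it is not an edgeless graph, so tw(G) ≥ 1. Hence tw(G) = 1 exactly.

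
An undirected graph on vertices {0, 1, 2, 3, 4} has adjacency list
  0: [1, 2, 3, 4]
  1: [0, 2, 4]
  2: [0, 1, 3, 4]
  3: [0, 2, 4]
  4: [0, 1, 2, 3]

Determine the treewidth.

A width-3 tree decomposition is:
Bags: B1 = {0, 1, 2, 4}  B2 = {0, 2, 3, 4}
Tree: B1–B2
The largest bag has 4 vertices, giving width 3; this decomposition certifies tw(G) ≤ 3. Conversely, {0, 1, 2, 4} is a clique of size 4, and the vertices of any clique must share a bag in every tree decomposition; so some bag has ≥ 4 vertices and tw(G) ≥ 3. Hence tw(G) = 3 exactly.

3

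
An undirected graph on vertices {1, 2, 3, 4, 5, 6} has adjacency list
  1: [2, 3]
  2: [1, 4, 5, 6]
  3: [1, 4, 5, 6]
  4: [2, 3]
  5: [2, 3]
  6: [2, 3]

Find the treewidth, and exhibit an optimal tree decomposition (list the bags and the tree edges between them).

The largest bag has 3 vertices, giving width 2; this decomposition certifies tw(G) ≤ 2. For the lower bound, G contains the cycle 5–3–6–2–5, so G is not a forest; only forests have treewidth ≤ 1, hence tw(G) ≥ 2. The upper and lower bounds meet at 2, so that is the treewidth.

Treewidth 2.
One such decomposition:
Bags: B1 = {2, 3, 5}  B2 = {2, 3, 6}  B3 = {1, 2, 3}  B4 = {2, 3, 4}
Tree: B1–B2, B2–B3, B3–B4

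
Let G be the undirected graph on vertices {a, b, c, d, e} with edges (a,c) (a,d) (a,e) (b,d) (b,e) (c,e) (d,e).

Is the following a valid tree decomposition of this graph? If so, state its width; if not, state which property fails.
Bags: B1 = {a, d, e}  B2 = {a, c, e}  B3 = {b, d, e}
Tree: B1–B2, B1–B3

Yes; width 2.

Checking the three conditions: (i) the bags cover all of {a, b, c, d, e}; (ii) for each edge, some bag contains both endpoints; (iii) the bags containing any fixed vertex form a subtree. All hold, so the decomposition is valid with width 3 − 1 = 2.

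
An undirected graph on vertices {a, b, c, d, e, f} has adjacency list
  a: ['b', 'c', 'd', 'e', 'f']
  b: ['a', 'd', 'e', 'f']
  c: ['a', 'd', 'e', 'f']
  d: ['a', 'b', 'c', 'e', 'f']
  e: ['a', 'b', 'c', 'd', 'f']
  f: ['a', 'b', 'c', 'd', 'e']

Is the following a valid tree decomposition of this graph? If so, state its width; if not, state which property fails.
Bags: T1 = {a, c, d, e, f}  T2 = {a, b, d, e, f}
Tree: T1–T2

Checking the three conditions: (i) the bags cover all of {a, b, c, d, e, f}; (ii) for each edge, some bag contains both endpoints; (iii) the bags containing any fixed vertex form a subtree. All hold, so the decomposition is valid with width 5 − 1 = 4.

Yes; width 4.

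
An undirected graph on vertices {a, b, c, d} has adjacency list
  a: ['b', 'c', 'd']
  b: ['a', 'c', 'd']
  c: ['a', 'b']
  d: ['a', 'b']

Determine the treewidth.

A width-2 tree decomposition is:
Bags: B1 = {a, b, d}  B2 = {a, b, c}
Tree: B1–B2
The largest bag has 3 vertices, giving width 2; this decomposition certifies tw(G) ≤ 2. On the other hand G contains the 3-clique {a, b, d}. A clique must lie in a single bag of any decomposition, so no decomposition can have width below 2. Hence tw(G) = 2 exactly.

2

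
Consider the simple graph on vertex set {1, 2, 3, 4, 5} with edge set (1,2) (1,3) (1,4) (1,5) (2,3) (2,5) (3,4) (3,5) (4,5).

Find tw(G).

3

A width-3 tree decomposition is:
Bags: B1 = {1, 3, 4, 5}  B2 = {1, 2, 3, 5}
Tree: B1–B2
Each bag holds 4 vertices, so the decomposition has width 3, which upper-bounds the treewidth. Conversely, {1, 2, 3, 5} is a clique of size 4, and the vertices of any clique must share a bag in every tree decomposition; so some bag has ≥ 4 vertices and tw(G) ≥ 3. Hence tw(G) = 3 exactly.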